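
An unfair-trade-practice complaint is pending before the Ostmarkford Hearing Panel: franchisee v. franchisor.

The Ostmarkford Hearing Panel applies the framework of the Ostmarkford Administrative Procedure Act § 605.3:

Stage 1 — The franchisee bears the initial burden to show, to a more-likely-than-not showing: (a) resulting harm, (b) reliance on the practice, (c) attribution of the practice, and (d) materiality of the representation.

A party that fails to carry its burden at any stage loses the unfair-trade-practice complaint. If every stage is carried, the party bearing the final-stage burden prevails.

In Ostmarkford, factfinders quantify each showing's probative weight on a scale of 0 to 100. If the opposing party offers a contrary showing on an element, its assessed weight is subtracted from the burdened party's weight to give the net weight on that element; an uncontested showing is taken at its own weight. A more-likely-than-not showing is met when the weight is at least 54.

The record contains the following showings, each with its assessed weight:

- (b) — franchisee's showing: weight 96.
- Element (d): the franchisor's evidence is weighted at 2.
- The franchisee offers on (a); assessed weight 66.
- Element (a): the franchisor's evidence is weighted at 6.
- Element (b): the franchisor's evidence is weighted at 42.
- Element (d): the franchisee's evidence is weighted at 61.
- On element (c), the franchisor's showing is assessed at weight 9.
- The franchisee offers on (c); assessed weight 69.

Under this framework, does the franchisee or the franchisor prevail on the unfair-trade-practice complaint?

franchisee

Stage 1 (franchisee, a more-likely-than-not showing, weight is at least 54): (a) net 66−6=60 ≥ 54 — meets; (b) net 96−42=54 ≥ 54 — meets; (c) net 69−9=60 ≥ 54 — meets; (d) net 61−2=59 ≥ 54 — meets.
  Stage 1 carried; the final stage is satisfied.
All stages carried — the franchisee prevails.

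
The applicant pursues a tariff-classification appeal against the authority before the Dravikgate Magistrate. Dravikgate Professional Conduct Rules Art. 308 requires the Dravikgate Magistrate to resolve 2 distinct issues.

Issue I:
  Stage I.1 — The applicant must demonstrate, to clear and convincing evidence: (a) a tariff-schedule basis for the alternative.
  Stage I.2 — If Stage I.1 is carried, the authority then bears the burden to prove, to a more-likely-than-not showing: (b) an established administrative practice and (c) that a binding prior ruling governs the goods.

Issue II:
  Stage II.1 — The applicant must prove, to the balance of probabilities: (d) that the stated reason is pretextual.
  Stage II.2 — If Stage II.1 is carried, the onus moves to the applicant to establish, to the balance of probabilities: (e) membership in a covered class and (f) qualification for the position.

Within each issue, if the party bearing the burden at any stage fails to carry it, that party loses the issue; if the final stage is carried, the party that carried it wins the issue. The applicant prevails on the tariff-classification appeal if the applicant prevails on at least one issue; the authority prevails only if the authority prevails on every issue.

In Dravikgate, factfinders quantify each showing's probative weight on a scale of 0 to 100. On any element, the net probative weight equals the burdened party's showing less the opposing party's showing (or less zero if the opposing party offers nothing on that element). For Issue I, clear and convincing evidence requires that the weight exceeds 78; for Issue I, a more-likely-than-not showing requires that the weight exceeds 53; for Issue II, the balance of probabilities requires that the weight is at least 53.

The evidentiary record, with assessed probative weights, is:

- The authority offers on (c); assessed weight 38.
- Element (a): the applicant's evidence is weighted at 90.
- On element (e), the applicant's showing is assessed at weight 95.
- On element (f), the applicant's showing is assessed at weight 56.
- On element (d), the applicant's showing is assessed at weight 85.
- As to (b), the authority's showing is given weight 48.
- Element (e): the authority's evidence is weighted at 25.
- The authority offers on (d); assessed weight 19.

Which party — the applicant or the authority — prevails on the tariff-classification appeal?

applicant

— Issue I —
Stage I.1 — burden on applicant; standard: clear and convincing evidence (weight exceeds 78).
    (a): 90 > 78 [met]
  Stage I.1 carried; the burden shifts to the authority.
Stage I.2 — burden on authority; standard: a more-likely-than-not showing (weight exceeds 53).
    (b): 48 ≤ 53 [not met]
    (c): 38 ≤ 53 [not met]
  The authority does not carry Stage I.2.
So the applicant prevails on this issue.
— Issue II —
Stage II.1 (applicant, the balance of probabilities, weight is at least 53): (d) net 85−19=66 ≥ 53 — meets.
  Stage II.1 is satisfied; the applicant continues to bear the burden.
Stage II.2 (applicant, the balance of probabilities, weight is at least 53): (e) net 95−25=70 ≥ 53 — meets; (f) 56 ≥ 53 — meets.
  All elements met at the final stage.
With every stage satisfied, the applicant prevails on this issue.
Per-issue: Issue I → applicant; Issue II → applicant. The applicant must prevail on at least one issue; overall, the applicant prevails.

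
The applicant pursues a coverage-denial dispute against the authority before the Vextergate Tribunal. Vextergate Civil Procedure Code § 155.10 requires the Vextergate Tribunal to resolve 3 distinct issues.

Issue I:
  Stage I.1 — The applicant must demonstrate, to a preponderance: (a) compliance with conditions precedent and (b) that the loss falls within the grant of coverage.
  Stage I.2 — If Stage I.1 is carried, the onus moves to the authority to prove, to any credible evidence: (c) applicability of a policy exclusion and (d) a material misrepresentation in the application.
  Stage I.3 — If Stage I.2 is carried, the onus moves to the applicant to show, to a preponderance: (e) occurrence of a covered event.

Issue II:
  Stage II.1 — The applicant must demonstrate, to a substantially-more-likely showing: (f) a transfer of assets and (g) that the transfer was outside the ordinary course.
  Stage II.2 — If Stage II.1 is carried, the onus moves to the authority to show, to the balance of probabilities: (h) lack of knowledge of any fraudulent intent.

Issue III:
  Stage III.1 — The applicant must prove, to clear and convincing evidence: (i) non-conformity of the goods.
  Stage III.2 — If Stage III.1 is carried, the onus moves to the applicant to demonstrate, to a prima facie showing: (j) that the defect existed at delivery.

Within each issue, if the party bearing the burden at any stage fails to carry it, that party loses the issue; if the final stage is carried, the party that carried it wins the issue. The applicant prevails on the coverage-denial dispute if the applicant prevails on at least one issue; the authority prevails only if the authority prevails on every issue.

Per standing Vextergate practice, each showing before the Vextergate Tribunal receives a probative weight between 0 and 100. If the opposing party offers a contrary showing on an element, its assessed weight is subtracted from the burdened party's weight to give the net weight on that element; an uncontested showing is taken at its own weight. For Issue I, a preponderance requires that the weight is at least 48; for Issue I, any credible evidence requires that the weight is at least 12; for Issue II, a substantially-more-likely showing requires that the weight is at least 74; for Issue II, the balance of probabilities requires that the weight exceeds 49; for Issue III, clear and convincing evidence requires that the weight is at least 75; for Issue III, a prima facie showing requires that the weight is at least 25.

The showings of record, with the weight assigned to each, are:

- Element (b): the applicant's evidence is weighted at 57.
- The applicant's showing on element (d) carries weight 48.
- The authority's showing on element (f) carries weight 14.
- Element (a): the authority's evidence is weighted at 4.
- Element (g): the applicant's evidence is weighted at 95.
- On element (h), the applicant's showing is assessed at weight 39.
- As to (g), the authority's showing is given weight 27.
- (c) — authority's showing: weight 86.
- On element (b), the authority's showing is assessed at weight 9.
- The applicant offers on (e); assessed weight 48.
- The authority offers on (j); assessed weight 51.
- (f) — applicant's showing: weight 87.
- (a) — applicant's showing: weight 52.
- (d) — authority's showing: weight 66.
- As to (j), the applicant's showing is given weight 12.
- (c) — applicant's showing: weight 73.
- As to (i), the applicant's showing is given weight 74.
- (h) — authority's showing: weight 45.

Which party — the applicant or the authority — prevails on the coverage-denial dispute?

applicant

— Issue I —
Stage I.1 — burden on applicant; standard: a preponderance (weight is at least 48).
    (a): 52 − 4 = 48 ≥ 48 [met]
    (b): 57 − 9 = 48 ≥ 48 [met]
  The applicant carries Stage I.1; the authority now bears the burden.
Stage I.2 — burden on authority; standard: any credible evidence (weight is at least 12).
    (c): 86 − 73 = 13 ≥ 12 [met]
    (d): 66 − 48 = 18 ≥ 12 [met]
  All elements met. The burden passes to the applicant.
Stage I.3 — burden on applicant; standard: a preponderance (weight is at least 48).
    (e): 48 ≥ 48 [met]
  The applicant carries the last stage.
With every stage satisfied, the applicant prevails on this issue.
— Issue II —
At Stage II.1 the applicant must meet a substantially-more-likely showing (weight is at least 74): on (f) the weight is 87 less the opposing 14 gives net 73, which does not reach 74, so (f) does not meet the standard; on (g) the weight is 95 less the opposing 27 gives net 68, which does not reach 74, so (g) does not meet the standard.
  The applicant does not carry Stage II.1.
The analysis ends at Stage II.1; the authority prevails on this issue.
— Issue III —
At Stage III.1 the applicant must meet clear and convincing evidence (weight is at least 75): on (i) the weight is 74, < 75, so (i) does not meet the standard.
  The applicant does not carry Stage III.1.
So the authority prevails on this issue.
Per-issue: Issue I → applicant; Issue II → authority; Issue III → authority. The applicant must prevail on at least one issue; overall, the applicant prevails.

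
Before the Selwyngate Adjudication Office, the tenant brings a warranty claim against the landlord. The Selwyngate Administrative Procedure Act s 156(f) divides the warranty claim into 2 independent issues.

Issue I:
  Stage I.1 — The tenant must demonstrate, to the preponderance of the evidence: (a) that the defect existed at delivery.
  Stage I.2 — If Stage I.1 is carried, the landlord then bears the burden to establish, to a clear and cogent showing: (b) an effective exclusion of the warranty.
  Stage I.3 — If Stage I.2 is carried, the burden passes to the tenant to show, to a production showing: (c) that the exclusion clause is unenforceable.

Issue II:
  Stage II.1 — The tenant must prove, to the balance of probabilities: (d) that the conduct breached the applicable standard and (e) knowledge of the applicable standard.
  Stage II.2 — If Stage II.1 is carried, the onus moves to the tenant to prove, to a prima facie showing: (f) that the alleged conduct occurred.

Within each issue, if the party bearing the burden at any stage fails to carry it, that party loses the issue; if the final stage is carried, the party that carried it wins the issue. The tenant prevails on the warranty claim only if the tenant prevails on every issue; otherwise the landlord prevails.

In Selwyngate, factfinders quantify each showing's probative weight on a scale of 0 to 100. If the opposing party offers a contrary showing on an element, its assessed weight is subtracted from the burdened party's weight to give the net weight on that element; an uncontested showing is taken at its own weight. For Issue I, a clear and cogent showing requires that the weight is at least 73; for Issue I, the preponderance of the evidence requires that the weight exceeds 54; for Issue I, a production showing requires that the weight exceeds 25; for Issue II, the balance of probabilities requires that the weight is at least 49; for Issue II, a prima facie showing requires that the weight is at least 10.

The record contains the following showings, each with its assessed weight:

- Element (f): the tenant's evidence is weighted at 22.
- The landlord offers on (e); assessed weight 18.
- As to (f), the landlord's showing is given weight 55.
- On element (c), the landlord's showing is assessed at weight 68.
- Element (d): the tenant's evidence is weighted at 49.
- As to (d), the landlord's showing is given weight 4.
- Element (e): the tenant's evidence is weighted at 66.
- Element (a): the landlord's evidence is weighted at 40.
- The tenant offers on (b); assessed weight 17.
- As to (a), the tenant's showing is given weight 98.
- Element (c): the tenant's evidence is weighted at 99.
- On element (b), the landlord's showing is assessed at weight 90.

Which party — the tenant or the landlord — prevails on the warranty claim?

— Issue I —
Stage I.1 (tenant, the preponderance of the evidence, weight exceeds 54): (a) net 98−40=58 > 54 — meets.
  Stage I.1 is satisfied; the onus moves to the landlord.
Stage I.2 (landlord, a clear and cogent showing, weight is at least 73): (b) net 90−17=73 ≥ 73 — meets.
  Stage I.2 carried; the burden shifts to the tenant.
Stage I.3 (tenant, a production showing, weight exceeds 25): (c) net 99−68=31 > 25 — meets.
  Stage I.3 carried; the final stage is satisfied.
Every stage carried; the tenant prevails on this issue.
— Issue II —
Stage II.1 — burden on tenant; standard: the balance of probabilities (weight is at least 49).
    (d): 49 − 4 = 45 < 49 [not met]
    (e): 66 − 18 = 48 < 49 [not met]
  The tenant does not carry Stage II.1.
The analysis ends at Stage II.1; the landlord prevails on this issue.
Per-issue: Issue I → tenant; Issue II → landlord. The tenant must prevail on every issue; overall, the landlord prevails.

landlord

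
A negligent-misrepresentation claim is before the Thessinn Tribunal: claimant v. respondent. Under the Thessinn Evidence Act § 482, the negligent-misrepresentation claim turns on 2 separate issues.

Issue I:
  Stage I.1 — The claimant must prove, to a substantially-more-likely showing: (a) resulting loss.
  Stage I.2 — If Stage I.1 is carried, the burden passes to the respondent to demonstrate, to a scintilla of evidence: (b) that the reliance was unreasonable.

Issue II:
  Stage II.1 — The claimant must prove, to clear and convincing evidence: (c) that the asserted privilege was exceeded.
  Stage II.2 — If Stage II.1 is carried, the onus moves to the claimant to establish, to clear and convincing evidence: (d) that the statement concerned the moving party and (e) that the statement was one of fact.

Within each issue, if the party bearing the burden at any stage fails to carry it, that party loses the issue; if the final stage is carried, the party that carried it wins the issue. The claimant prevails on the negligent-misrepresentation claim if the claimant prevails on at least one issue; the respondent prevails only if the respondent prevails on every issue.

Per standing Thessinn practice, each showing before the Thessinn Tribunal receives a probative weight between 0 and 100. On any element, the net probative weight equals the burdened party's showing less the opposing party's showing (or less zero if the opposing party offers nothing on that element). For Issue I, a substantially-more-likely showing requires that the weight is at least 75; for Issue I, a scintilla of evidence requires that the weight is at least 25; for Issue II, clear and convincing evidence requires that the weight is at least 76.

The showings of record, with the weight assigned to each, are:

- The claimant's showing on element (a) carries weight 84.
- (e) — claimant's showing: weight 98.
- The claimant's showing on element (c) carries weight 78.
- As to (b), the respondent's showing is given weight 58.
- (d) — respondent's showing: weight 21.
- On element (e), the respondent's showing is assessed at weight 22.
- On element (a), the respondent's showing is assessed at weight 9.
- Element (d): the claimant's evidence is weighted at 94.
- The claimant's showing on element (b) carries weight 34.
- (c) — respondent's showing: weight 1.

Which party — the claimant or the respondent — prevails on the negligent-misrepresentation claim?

claimant

— Issue I —
Stage I.1 — burden on claimant; standard: a substantially-more-likely showing (weight is at least 75).
    (a): 84 − 9 = 75 ≥ 75 [met]
  Stage I.1 carried; the burden shifts to the respondent.
Stage I.2 — burden on respondent; standard: a scintilla of evidence (weight is at least 25).
    (b): 58 − 34 = 24 < 25 [not met]
  Not every element is met, so the respondent fails to carry Stage I.2.
The claimant prevails on this issue.
— Issue II —
At Stage II.1 the claimant must meet clear and convincing evidence (weight is at least 76): on (c) the weight is 78 less the opposing 1 gives net 77, which does reach 76, so (c) meets the standard.
  Stage II.1 is satisfied; the claimant continues to bear the burden.
At Stage II.2 the claimant must meet clear and convincing evidence (weight is at least 76): on (d) the weight is 94 less the opposing 21 gives net 73, which does not reach 76, so (d) does not meet the standard; on (e) the weight is 98 less the opposing 22 gives net 76, which does reach 76, so (e) meets the standard.
  The claimant does not carry Stage II.2.
The respondent prevails on this issue.
Per-issue: Issue I → claimant; Issue II → respondent. The claimant must prevail on at least one issue; overall, the claimant prevails.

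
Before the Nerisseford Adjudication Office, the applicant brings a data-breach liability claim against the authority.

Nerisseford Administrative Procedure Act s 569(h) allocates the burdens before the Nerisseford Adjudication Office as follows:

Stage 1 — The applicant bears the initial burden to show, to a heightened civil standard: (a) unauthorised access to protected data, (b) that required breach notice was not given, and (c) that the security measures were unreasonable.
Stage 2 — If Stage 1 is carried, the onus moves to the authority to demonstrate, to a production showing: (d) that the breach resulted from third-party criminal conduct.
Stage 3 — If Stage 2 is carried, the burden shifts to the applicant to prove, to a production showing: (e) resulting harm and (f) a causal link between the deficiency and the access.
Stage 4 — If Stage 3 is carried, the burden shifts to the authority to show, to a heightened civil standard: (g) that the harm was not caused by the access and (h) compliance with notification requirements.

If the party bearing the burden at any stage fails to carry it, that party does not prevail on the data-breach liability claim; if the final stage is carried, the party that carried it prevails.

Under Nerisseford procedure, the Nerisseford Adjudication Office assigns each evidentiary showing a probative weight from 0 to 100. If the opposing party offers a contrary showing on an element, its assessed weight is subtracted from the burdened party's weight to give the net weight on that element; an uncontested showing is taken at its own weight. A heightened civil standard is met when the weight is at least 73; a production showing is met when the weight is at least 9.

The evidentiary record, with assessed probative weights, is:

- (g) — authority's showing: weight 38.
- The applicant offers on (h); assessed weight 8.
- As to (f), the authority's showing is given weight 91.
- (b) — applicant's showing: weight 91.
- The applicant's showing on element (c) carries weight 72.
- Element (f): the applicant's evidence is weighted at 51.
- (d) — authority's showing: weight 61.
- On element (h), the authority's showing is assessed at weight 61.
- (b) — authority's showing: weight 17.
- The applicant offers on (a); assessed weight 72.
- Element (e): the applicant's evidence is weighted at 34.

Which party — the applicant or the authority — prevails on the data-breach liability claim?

authority

Stage 1 (applicant, a heightened civil standard, weight is at least 73): (a) 72 < 73 — fails; (b) net 91−17=74 ≥ 73 — meets; (c) 72 < 73 — fails.
  The applicant does not carry Stage 1.
The analysis ends at Stage 1; the authority prevails.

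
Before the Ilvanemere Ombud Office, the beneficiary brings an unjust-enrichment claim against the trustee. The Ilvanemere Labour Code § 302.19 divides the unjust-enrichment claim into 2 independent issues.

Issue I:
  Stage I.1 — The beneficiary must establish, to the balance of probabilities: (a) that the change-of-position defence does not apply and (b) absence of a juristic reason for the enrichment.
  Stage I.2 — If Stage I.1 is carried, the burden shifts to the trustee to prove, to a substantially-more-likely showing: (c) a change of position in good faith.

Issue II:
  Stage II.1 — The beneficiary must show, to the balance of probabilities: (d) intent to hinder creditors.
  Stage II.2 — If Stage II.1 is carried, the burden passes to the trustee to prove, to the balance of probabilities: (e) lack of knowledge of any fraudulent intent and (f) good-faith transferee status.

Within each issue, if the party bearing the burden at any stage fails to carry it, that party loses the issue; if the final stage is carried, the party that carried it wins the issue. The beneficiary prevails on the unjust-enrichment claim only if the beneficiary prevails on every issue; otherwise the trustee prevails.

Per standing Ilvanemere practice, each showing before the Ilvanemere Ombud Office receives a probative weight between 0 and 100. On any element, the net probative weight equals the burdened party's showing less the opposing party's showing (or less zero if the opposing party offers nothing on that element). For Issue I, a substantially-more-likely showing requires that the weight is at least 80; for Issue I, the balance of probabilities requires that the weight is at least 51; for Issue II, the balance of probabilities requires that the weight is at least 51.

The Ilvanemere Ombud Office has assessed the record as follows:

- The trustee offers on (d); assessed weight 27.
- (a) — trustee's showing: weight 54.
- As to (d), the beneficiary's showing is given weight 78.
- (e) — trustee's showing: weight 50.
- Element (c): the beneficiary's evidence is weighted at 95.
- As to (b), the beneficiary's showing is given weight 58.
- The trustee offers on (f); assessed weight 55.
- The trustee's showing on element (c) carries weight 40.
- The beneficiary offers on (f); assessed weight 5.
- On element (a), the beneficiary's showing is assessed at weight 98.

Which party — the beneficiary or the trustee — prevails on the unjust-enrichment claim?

trustee

— Issue I —
Stage I.1 (beneficiary, the balance of probabilities, weight is at least 51): (a) net 98−54=44 < 51 — fails; (b) 58 ≥ 51 — meets.
  Stage I.1 not carried; the beneficiary fails its burden.
The analysis ends at Stage I.1; the trustee prevails on this issue.
— Issue II —
Stage II.1 — burden on beneficiary; standard: the balance of probabilities (weight is at least 51).
    (d): 78 − 27 = 51 ≥ 51 [met]
  Stage II.1 carried; the burden shifts to the trustee.
Stage II.2 — burden on trustee; standard: the balance of probabilities (weight is at least 51).
    (e): 50 < 51 [not met]
    (f): 55 − 5 = 50 < 51 [not met]
  Not every element is met, so the trustee fails to carry Stage II.2.
So the beneficiary prevails on this issue.
Per-issue: Issue I → trustee; Issue II → beneficiary. The beneficiary must prevail on every issue; overall, the trustee prevails.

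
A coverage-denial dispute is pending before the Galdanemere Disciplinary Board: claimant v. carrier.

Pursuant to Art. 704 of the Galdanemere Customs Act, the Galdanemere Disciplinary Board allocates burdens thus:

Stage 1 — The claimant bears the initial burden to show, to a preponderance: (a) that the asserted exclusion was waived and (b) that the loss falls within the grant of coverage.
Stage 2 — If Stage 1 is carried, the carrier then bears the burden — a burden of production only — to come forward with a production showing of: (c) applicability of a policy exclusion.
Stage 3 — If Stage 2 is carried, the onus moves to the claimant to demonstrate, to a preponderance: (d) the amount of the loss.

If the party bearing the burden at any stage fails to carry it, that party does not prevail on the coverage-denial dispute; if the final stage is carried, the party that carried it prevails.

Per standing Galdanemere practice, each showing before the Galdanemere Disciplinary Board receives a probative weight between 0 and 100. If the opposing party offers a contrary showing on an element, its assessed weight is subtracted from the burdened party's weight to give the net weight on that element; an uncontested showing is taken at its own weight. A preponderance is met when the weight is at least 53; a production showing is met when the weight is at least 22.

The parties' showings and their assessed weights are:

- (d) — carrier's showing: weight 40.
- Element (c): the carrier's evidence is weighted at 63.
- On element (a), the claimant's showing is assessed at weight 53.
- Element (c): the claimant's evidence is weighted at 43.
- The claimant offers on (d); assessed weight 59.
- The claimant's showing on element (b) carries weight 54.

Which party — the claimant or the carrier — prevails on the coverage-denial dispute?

claimant

Stage 1 — burden on claimant; standard: a preponderance (weight is at least 53).
    (a): 53 ≥ 53 [met]
    (b): 54 ≥ 53 [met]
  The claimant carries Stage 1; the carrier now bears the burden.
Stage 2 — burden on carrier; standard: a production showing (weight is at least 22).
    (c): 63 − 43 = 20 < 22 [not met]
  Stage 2 not carried; the carrier fails its burden.
The claimant prevails.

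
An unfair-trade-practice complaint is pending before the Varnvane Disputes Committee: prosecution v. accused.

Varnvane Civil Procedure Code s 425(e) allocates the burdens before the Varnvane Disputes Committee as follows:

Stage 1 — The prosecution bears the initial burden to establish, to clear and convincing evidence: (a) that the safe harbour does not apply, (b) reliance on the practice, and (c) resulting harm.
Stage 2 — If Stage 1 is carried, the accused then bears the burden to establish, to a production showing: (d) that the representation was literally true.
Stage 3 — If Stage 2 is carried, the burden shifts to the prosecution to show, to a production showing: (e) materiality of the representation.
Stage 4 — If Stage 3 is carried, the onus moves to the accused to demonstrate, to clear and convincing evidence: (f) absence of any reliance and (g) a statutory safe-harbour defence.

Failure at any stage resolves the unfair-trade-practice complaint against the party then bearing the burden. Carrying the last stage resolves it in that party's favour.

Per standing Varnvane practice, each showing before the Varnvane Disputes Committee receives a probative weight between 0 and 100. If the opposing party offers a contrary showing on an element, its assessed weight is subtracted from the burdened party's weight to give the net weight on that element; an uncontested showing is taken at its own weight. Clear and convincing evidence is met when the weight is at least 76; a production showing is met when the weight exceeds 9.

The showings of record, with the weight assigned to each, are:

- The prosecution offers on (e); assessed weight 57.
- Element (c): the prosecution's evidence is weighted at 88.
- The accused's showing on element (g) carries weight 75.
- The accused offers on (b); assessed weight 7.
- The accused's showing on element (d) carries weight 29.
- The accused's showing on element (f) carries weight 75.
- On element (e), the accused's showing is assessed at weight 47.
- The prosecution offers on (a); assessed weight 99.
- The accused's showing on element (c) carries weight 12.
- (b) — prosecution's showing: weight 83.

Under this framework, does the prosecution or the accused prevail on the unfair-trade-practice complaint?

Stage 1 (prosecution, clear and convincing evidence, weight is at least 76): (a) 99 ≥ 76 — meets; (b) net 83−7=76 ≥ 76 — meets; (c) net 88−12=76 ≥ 76 — meets.
  The prosecution carries Stage 1; the accused now bears the burden.
Stage 2 (accused, a production showing, weight exceeds 9): (d) 29 > 9 — meets.
  The accused carries Stage 2; the prosecution now bears the burden.
Stage 3 (prosecution, a production showing, weight exceeds 9): (e) net 57−47=10 > 9 — meets.
  The prosecution carries Stage 3; the accused now bears the burden.
Stage 4 (accused, clear and convincing evidence, weight is at least 76): (f) 75 < 76 — fails; (g) 75 < 76 — fails.
  The accused does not carry Stage 4.
The analysis ends at Stage 4; the prosecution prevails.

prosecution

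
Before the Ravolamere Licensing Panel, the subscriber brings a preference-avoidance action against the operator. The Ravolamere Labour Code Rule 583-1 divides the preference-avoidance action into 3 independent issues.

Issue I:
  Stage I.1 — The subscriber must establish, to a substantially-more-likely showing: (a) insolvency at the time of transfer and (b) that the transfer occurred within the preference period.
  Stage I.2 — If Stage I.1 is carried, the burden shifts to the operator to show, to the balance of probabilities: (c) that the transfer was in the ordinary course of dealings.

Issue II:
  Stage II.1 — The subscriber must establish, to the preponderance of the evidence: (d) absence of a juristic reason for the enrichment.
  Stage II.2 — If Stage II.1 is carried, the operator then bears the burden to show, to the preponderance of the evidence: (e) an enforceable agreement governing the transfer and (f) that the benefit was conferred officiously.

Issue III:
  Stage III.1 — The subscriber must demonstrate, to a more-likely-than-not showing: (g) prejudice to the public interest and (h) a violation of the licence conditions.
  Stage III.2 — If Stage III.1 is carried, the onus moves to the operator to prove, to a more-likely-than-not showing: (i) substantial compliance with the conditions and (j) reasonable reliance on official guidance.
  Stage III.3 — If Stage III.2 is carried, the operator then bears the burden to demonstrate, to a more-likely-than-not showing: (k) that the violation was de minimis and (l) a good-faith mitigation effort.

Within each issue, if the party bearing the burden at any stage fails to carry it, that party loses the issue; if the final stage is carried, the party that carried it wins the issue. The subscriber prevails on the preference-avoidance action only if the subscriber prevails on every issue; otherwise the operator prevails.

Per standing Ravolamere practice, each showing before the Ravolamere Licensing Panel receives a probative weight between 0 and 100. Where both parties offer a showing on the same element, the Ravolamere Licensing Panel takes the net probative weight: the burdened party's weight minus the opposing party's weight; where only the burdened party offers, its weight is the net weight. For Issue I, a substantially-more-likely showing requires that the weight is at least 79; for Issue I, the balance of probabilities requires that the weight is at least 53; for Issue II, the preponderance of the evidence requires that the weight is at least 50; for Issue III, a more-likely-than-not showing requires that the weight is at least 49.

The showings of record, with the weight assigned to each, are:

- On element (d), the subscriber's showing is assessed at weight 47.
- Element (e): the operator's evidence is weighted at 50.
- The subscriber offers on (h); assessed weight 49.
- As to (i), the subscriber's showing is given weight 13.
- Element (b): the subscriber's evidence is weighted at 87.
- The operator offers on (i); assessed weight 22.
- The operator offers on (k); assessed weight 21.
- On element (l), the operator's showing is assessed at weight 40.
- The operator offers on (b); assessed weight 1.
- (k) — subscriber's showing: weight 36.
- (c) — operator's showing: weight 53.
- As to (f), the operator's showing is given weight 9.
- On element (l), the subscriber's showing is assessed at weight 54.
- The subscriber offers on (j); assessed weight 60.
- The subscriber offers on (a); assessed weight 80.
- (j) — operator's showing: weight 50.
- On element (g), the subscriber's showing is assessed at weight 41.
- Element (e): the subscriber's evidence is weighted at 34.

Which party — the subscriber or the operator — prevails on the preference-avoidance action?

— Issue I —
Stage I.1 — burden on subscriber; standard: a substantially-more-likely showing (weight is at least 79).
    (a): 80 ≥ 79 [met]
    (b): 87 − 1 = 86 ≥ 79 [met]
  Stage I.1 is satisfied; the onus moves to the operator.
Stage I.2 — burden on operator; standard: the balance of probabilities (weight is at least 53).
    (c): 53 ≥ 53 [met]
  All elements met at the final stage.
Every stage carried; the operator prevails on this issue.
— Issue II —
Stage II.1 — burden on subscriber; standard: the preponderance of the evidence (weight is at least 50).
    (d): 47 < 50 [not met]
  The subscriber does not carry Stage II.1.
The operator prevails on this issue.
— Issue III —
Stage III.1 (subscriber, a more-likely-than-not showing, weight is at least 49): (g) 41 < 49 — fails; (h) 49 ≥ 49 — meets.
  The subscriber does not carry Stage III.1.
So the operator prevails on this issue.
Per-issue: Issue I → operator; Issue II → operator; Issue III → operator. The subscriber must prevail on every issue; overall, the operator prevails.

operator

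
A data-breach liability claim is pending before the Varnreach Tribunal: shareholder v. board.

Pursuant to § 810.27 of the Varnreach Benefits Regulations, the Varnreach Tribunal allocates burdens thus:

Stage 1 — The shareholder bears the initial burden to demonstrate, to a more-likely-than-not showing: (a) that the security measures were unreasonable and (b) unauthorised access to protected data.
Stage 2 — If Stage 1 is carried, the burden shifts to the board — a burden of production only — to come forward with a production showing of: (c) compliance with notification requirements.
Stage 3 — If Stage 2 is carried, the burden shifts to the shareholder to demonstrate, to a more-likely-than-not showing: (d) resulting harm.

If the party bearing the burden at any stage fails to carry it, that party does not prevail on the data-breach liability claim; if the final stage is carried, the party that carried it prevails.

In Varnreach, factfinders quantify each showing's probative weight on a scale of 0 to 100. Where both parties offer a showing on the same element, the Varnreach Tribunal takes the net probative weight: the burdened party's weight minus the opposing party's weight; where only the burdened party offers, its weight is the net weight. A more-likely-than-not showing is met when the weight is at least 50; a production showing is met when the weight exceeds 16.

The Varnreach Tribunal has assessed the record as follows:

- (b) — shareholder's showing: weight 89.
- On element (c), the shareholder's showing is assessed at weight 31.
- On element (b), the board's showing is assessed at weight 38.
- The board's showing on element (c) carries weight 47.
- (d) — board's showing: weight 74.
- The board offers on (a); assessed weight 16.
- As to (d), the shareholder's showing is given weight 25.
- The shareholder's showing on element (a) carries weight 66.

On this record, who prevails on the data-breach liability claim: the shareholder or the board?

Stage 1 — burden on shareholder; standard: a more-likely-than-not showing (weight is at least 50).
    (a): 66 − 16 = 50 ≥ 50 [met]
    (b): 89 − 38 = 51 ≥ 50 [met]
  The shareholder carries Stage 1; the board now bears the burden.
Stage 2 — burden on board; standard: a production showing (weight exceeds 16).
    (c): 47 − 31 = 16 ≤ 16 [not met]
  Stage 2 not carried; the board fails its burden.
So the shareholder prevails.

shareholder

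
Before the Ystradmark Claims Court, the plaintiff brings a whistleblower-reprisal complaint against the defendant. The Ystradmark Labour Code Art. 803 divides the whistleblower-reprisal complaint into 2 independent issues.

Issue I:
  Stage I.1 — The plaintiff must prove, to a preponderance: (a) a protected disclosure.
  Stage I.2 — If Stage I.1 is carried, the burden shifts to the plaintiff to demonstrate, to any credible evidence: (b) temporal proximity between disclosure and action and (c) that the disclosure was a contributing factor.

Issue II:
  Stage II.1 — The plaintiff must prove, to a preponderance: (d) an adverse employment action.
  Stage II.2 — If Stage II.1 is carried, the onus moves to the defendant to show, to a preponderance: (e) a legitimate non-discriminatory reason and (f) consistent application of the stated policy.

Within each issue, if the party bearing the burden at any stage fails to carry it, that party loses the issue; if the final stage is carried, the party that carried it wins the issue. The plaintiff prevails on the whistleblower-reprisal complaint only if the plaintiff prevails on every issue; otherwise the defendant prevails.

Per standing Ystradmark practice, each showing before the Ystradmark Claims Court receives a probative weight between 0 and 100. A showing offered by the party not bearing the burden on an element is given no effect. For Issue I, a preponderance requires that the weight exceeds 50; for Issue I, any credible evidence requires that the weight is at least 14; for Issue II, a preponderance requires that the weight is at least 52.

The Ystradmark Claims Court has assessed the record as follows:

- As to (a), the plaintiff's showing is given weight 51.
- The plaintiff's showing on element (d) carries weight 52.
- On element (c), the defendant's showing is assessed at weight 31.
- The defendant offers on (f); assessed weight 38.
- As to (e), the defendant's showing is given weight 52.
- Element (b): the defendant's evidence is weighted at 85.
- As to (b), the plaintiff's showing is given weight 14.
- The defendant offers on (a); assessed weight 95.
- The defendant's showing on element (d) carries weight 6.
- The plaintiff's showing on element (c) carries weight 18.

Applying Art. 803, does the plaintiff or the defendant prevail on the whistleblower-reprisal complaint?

— Issue I —
At Stage I.1 the plaintiff must meet a preponderance (weight exceeds 50): on (a) the weight is 51 (the defendant's 95 is given no effect), which does exceed 50, so (a) meets the standard.
  All elements met. The plaintiff retains the burden for Stage I.2.
At Stage I.2 the plaintiff must meet any credible evidence (weight is at least 14): on (b) the weight is 14 (the defendant's 85 is given no effect), ≥ 14, so (b) meets the standard; on (c) the weight is 18 (the defendant's 31 is given no effect), which does reach 14, so (c) meets the standard.
  All elements met at the final stage.
With every stage satisfied, the plaintiff prevails on this issue.
— Issue II —
Stage II.1 — burden on plaintiff; standard: a preponderance (weight is at least 52).
    (d): 52 (defendant's 6 disregarded) ≥ 52 [met]
  Stage II.1 is satisfied; the onus moves to the defendant.
Stage II.2 — burden on defendant; standard: a preponderance (weight is at least 52).
    (e): 52 ≥ 52 [met]
    (f): 38 < 52 [not met]
  Not every element is met, so the defendant fails to carry Stage II.2.
The plaintiff prevails on this issue.
Per-issue: Issue I → plaintiff; Issue II → plaintiff. The plaintiff must prevail on every issue; overall, the plaintiff prevails.

plaintiff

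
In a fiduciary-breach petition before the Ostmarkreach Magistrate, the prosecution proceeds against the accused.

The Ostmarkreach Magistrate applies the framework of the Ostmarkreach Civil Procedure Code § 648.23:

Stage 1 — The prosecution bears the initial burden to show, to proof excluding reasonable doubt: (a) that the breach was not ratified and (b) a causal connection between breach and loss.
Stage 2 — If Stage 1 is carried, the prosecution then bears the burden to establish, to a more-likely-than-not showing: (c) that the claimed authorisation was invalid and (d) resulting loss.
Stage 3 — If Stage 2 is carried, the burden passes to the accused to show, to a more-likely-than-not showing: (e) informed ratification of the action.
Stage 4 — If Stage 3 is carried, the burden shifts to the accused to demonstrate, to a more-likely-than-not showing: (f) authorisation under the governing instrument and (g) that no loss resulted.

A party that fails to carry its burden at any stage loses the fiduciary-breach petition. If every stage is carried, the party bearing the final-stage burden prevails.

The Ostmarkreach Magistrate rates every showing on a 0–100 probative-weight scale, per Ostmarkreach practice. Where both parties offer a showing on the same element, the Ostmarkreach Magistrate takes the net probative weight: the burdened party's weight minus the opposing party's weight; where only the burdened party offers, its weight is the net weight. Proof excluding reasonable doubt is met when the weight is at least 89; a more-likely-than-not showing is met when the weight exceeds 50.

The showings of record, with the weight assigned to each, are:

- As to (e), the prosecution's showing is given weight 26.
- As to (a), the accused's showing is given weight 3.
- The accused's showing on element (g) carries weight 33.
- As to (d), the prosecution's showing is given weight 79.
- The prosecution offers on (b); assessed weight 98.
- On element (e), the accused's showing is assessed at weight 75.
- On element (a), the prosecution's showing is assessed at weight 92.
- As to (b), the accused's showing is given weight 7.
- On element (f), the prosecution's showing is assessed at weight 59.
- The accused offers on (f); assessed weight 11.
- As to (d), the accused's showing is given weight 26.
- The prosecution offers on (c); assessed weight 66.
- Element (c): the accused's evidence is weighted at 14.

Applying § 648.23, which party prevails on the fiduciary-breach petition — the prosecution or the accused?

prosecution

At Stage 1 the prosecution must meet proof excluding reasonable doubt (weight is at least 89): on (a) the weight is 92 less the opposing 3 gives net 89, ≥ 89, so (a) meets the standard; on (b) the weight is 98 less the opposing 7 gives net 91, which does reach 89, so (b) meets the standard.
  Stage 1 is satisfied; the prosecution continues to bear the burden.
At Stage 2 the prosecution must meet a more-likely-than-not showing (weight exceeds 50): on (c) the weight is 66 less the opposing 14 gives net 52, > 50, so (c) meets the standard; on (d) the weight is 79 less the opposing 26 gives net 53, > 50, so (d) meets the standard.
  Stage 2 is satisfied; the onus moves to the accused.
At Stage 3 the accused must meet a more-likely-than-not showing (weight exceeds 50): on (e) the weight is 75 less the opposing 26 gives net 49, which does not exceed 50, so (e) does not meet the standard.
  Not every element is met, so the accused fails to carry Stage 3.
So the prosecution prevails.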